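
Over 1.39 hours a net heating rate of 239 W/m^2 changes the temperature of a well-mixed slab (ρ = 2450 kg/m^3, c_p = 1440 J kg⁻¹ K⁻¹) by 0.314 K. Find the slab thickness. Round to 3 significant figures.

Heat input Q = F Δt = 239 × 5000 s = 1.20×10^6 J/m².
Required areal heat capacity C = Q / ΔT = 3.81×10^6 J/(m²·K).
Depth D = C / (ρ c_p) = 3.81×10^6 / (2450 × 1440) = 1.08 m.

1.08 m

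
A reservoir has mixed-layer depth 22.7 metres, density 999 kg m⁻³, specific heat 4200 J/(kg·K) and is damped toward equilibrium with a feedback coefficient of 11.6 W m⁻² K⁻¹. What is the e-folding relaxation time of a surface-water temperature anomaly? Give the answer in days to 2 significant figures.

95 days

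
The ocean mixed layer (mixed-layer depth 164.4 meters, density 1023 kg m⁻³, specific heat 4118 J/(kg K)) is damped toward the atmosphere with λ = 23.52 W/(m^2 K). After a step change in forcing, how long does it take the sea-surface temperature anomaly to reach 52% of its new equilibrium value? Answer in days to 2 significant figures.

250 days

Areal heat capacity C = ρ c_p D = 1023 × 4118 × 164.4 = 6.93×10^8 J/(m^2 K).
τ = C / λ = 6.93×10^8 / 23.52 = 2.94×10^7 s.
Fraction reached: 1 − e^(−t/τ) = 0.52 ⇒ t = −τ ln(1 − 0.52) = τ × 0.734.
t = 2.16×10^7 s = 250 days.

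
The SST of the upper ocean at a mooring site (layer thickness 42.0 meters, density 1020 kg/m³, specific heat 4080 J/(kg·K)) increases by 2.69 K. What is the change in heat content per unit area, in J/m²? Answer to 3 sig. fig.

4.70×10^8

Areal heat capacity C = ρ c_p D = 1020 × 4080 × 42.0 = 1.75×10^8 J m⁻² K⁻¹.
ΔQ = C ΔT = 1.75×10^8 × 2.69 = 4.70×10^8 J/m².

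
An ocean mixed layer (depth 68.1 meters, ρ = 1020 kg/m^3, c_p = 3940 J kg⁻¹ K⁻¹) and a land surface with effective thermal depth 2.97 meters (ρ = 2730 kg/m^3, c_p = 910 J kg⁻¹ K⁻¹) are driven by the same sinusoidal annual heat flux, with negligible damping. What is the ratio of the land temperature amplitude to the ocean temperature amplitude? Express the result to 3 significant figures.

C_ocean = 1020 × 3940 × 68.1 = 2.74×10^8 J/(m²·K).
C_land = 2730 × 910 × 2.97 = 7.38×10^6 J/(m²·K).
Undamped amplitude ∝ 1/C, so A_land/A_ocean = C_ocean/C_land = 37.1.

37.1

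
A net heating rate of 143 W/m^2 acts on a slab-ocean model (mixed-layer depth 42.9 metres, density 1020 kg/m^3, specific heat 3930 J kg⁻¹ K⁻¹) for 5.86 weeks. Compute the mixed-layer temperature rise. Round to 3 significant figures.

Areal heat capacity C = ρ c_p D = 1020 × 3930 × 42.9 = 1.72×10^8 J/(m^2 K).
Net heat input Q = F Δt = 143 × (5.86 weeks × 6.048×10^5 s/week) = 5.07×10^8 J/m².
ΔT = Q / C = 5.07×10^8 / 1.72×10^8 = 2.95 K.

2.95 K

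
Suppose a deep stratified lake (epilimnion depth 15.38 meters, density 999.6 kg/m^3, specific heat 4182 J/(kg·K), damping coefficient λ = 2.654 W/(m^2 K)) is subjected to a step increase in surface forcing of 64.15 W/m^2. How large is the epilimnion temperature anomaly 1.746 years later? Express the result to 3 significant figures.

21.7 K

Areal heat capacity C = ρ c_p D = 999.6 × 4182 × 15.38 = 6.43×10^7 J m⁻² K⁻¹.
τ = C / λ = 6.43×10^7 / 2.654 = 2.42×10^7 s.
Equilibrium anomaly ΔT_eq = F / λ = 64.15 / 2.654 = 24.2 K.
t = 1.746 years = 5.51×10^7 s, so t/τ = 2.27.
ΔT(t) = ΔT_eq (1 − e^(−t/τ)) = 24.2 × (1 − e^−2.27) = 21.7 K.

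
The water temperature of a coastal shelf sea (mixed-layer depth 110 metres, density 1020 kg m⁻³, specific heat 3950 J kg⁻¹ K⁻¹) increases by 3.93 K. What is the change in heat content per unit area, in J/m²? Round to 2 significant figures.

Areal heat capacity C = ρ c_p D = 1020 × 3950 × 110 = 4.43×10^8 J m⁻² K⁻¹.
ΔQ = C ΔT = 4.43×10^8 × 3.93 = 1.74×10^9 J/m².

1.7×10^9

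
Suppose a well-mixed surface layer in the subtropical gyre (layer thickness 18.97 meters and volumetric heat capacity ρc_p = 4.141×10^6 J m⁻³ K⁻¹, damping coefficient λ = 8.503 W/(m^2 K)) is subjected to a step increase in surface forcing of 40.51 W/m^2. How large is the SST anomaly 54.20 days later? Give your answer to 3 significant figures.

1.89 K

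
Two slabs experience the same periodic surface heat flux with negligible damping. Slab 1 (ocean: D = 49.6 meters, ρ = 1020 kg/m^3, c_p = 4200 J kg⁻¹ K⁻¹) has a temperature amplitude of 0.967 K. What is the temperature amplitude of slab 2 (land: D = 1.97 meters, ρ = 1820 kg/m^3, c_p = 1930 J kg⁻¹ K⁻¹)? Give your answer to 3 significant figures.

C_ocean = 2.12×10^8 J/(m²·K); C_land = 6.92×10^6 J/(m²·K).
A ∝ 1/C ⇒ A_land = A_ocean × C_ocean/C_land = 0.967 × 30.7 = 29.7 K.

29.7 K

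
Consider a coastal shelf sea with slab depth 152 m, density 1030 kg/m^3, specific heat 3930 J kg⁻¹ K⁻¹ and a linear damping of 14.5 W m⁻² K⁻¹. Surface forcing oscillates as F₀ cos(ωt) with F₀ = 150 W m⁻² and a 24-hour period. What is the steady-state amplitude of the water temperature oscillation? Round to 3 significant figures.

Areal heat capacity C = ρ c_p D = 1030 × 3930 × 152 = 6.15×10^8 J/(m^2 K).
Angular frequency ω = 2π / T = 2π / 86400 s = 7.27×10^-5 s⁻¹.
√((Cω)² + λ²) = √((44700)² + 14.5²) = 44700 W/(m²·K).
Amplitude A = F₀ / √((Cω)²+λ²) = 150 / 44700 = 0.00335 K.

0.00335 K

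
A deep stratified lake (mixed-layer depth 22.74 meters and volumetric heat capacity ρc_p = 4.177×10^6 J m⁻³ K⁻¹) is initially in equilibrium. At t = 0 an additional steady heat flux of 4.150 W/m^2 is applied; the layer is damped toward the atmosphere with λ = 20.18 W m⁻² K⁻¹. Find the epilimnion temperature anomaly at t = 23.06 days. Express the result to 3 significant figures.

Areal heat capacity C = ρc_p × D = 4.177×10^6 × 22.74 = 9.50×10^7 J m⁻² K⁻¹.
τ = C / λ = 9.50×10^7 / 20.18 = 4.71×10^6 s.
Equilibrium anomaly ΔT_eq = F / λ = 4.150 / 20.18 = 0.206 K.
t = 23.06 days = 1.99×10^6 s, so t/τ = 0.423.
ΔT(t) = ΔT_eq (1 − e^(−t/τ)) = 0.206 × (1 − e^−0.423) = 0.0710 K.

0.0710 K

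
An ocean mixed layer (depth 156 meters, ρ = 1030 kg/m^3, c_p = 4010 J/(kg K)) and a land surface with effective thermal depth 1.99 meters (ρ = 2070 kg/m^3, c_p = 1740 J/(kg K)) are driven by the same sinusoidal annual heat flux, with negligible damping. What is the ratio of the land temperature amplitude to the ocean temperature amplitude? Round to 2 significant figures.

90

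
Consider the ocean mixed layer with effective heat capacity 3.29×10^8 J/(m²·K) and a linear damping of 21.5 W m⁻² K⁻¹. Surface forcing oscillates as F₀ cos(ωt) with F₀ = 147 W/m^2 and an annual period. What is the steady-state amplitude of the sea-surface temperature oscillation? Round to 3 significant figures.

Areal heat capacity C = 3.29×10^8 J/(m²·K) (given).
Angular frequency ω = 2π / T = 2π / 3.15×10^7 s = 1.99×10^-7 s⁻¹.
√((Cω)² + λ²) = √((65.5)² + 21.5²) = 69.0 W/(m²·K).
Amplitude A = F₀ / √((Cω)²+λ²) = 147 / 69.0 = 2.13 K.

2.13 K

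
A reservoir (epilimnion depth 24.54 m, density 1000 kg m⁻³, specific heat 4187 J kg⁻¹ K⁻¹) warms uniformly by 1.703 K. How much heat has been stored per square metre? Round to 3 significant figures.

1.75×10^8

Areal heat capacity C = ρ c_p D = 1000 × 4187 × 24.54 = 1.03×10^8 J m⁻² K⁻¹.
ΔQ = C ΔT = 1.03×10^8 × 1.703 = 1.75×10^8 J/m².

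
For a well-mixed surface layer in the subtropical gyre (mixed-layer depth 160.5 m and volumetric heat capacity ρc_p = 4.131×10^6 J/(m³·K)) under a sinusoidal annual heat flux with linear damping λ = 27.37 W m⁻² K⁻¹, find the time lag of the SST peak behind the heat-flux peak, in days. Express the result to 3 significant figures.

Areal heat capacity C = ρc_p × D = 4.131×10^6 × 160.5 = 6.63×10^8 J/(m²·K).
ω = 2π / 3.15×10^7 s = 1.99×10^-7 s⁻¹.
Phase lag φ = arctan(Cω/λ) = arctan(132/27.37) = 1.37 rad.
Time lag = φ / ω = 1.37 / 1.99×10^-7 = 6.86×10^6 s = 79.4 days.

79.4 days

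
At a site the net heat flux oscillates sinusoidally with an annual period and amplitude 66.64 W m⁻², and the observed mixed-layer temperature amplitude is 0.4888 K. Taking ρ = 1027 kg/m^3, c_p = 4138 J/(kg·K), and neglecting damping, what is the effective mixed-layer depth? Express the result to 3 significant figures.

ω = 2π / 3.15×10^7 s = 1.99×10^-7 s⁻¹.
Required C = F₀ / (A ω) = 66.64 / (0.4888 × 1.99×10^-7) = 6.84×10^8 J/(m²·K).
D = C / (ρ c_p) = 6.84×10^8 / (1027 × 4138) = 161 m.

161 m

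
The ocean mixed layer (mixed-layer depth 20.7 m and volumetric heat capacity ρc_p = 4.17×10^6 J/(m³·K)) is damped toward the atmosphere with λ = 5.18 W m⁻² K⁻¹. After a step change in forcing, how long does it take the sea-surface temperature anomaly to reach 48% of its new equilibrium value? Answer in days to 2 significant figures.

Areal heat capacity C = ρc_p × D = 4.17×10^6 × 20.7 = 8.63×10^7 J/(m²·K).
τ = C / λ = 8.63×10^7 / 5.18 = 1.67×10^7 s.
Fraction reached: 1 − e^(−t/τ) = 0.48 ⇒ t = −τ ln(1 − 0.48) = τ × 0.654.
t = 1.09×10^7 s = 126 days.

130 days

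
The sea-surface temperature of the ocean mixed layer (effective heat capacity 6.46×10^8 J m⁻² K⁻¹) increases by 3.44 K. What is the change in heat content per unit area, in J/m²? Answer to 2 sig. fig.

2.2×10^9

Areal heat capacity C = 6.46×10^8 J m⁻² K⁻¹ (given).
ΔQ = C ΔT = 6.46×10^8 × 3.44 = 2.22×10^9 J/m².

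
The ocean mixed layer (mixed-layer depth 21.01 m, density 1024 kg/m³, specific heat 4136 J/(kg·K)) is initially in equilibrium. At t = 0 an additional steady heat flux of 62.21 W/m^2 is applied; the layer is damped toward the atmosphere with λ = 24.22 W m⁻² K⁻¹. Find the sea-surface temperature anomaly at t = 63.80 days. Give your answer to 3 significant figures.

Areal heat capacity C = ρ c_p D = 1024 × 4136 × 21.01 = 8.90×10^7 J/(m²·K).
τ = C / λ = 8.90×10^7 / 24.22 = 3.67×10^6 s.
Equilibrium anomaly ΔT_eq = F / λ = 62.21 / 24.22 = 2.57 K.
t = 63.80 days = 5.51×10^6 s, so t/τ = 1.50.
ΔT(t) = ΔT_eq (1 − e^(−t/τ)) = 2.57 × (1 − e^−1.50) = 2.00 K.

2.00 K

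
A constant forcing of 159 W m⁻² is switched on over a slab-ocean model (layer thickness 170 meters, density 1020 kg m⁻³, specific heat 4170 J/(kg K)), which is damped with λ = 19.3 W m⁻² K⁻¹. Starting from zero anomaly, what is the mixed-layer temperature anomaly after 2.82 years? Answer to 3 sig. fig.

7.47 K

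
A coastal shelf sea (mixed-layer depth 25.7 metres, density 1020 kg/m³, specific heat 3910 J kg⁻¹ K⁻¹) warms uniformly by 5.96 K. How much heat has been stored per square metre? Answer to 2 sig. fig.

Areal heat capacity C = ρ c_p D = 1020 × 3910 × 25.7 = 1.02×10^8 J/(m²·K).
ΔQ = C ΔT = 1.02×10^8 × 5.96 = 6.11×10^8 J/m².

6.1×10^8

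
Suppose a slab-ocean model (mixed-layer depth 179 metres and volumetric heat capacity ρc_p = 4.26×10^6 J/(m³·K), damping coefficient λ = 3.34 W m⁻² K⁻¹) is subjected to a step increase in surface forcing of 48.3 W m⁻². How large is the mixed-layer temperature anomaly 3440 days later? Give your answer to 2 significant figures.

11 K

Areal heat capacity C = ρc_p × D = 4.26×10^6 × 179 = 7.63×10^8 J/(m²·K).
τ = C / λ = 7.63×10^8 / 3.34 = 2.28×10^8 s.
Equilibrium anomaly ΔT_eq = F / λ = 48.3 / 3.34 = 14.5 K.
t = 3440 days = 2.97×10^8 s, so t/τ = 1.30.
ΔT(t) = ΔT_eq (1 − e^(−t/τ)) = 14.5 × (1 − e^−1.30) = 10.5 K.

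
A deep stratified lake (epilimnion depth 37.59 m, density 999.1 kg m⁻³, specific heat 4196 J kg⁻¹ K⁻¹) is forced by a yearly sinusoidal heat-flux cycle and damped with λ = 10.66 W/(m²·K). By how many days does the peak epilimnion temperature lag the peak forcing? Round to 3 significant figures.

72.2 days

Areal heat capacity C = ρ c_p D = 999.1 × 4196 × 37.59 = 1.58×10^8 J/(m^2 K).
ω = 2π / 3.15×10^7 s = 1.99×10^-7 s⁻¹.
Phase lag φ = arctan(Cω/λ) = arctan(31.4/10.66) = 1.24 rad.
Time lag = φ / ω = 1.24 / 1.99×10^-7 = 6.24×10^6 s = 72.2 days.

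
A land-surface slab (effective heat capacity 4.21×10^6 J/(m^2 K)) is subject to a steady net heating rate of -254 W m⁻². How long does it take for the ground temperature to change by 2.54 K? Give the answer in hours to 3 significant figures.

11.7 hours

Areal heat capacity C = 4.21×10^6 J/(m^2 K) (given).
Time required: Δt = C ΔT / F = 4.21×10^6 × -2.54 / -254 = 42100 s.
In hours: 42100 s / (3600 s/hour) = 11.7 hours.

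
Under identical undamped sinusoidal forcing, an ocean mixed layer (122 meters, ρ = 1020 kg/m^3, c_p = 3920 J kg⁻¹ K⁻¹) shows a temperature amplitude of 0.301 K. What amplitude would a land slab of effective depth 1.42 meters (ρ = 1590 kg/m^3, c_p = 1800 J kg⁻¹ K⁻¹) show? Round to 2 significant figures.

C_ocean = 4.88×10^8 J/(m²·K); C_land = 4.06×10^6 J/(m²·K).
A ∝ 1/C ⇒ A_land = A_ocean × C_ocean/C_land = 0.301 × 120 = 36.1 K.

36 K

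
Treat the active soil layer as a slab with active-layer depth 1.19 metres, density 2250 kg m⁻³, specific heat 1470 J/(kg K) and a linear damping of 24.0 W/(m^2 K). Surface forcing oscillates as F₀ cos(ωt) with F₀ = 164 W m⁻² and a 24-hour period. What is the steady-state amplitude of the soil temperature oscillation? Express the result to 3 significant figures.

0.571 K

Areal heat capacity C = ρ c_p D = 2250 × 1470 × 1.19 = 3.94×10^6 J m⁻² K⁻¹.
Angular frequency ω = 2π / T = 2π / 86400 s = 7.27×10^-5 s⁻¹.
√((Cω)² + λ²) = √((286)² + 24.0²) = 287 W/(m²·K).
Amplitude A = F₀ / √((Cω)²+λ²) = 164 / 287 = 0.571 K.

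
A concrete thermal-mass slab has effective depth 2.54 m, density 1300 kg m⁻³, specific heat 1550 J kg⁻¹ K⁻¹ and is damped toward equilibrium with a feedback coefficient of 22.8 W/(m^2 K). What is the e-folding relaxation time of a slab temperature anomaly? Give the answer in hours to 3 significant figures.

Areal heat capacity C = ρ c_p D = 1300 × 1550 × 2.54 = 5.12×10^6 J/(m²·K).
Relaxation time τ = C / λ = 5.12×10^6 / 22.8 = 2.24×10^5 s.
In hours: 2.24×10^5 s / (3600 s/hour) = 62.4 hours.

62.4 hours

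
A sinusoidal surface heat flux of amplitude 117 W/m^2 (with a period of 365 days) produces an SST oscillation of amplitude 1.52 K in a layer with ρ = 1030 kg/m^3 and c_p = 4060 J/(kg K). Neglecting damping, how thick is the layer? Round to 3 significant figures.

92.4 m

ω = 2π / 3.15×10^7 s = 1.99×10^-7 s⁻¹.
Required C = F₀ / (A ω) = 117 / (1.52 × 1.99×10^-7) = 3.86×10^8 J/(m²·K).
D = C / (ρ c_p) = 3.86×10^8 / (1030 × 4060) = 92.4 m.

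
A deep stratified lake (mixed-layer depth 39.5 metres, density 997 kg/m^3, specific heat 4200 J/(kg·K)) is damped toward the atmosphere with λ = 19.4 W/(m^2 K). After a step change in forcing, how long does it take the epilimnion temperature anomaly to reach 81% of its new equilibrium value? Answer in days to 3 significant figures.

Areal heat capacity C = ρ c_p D = 997 × 4200 × 39.5 = 1.65×10^8 J/(m²·K).
τ = C / λ = 1.65×10^8 / 19.4 = 8.53×10^6 s.
Fraction reached: 1 − e^(−t/τ) = 0.81 ⇒ t = −τ ln(1 − 0.81) = τ × 1.66.
t = 1.42×10^7 s = 164 days.

164 days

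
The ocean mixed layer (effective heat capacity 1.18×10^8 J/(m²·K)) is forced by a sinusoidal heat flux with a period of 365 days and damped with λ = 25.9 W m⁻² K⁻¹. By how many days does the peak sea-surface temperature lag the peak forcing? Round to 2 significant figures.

Areal heat capacity C = 1.18×10^8 J/(m²·K) (given).
ω = 2π / 3.15×10^7 s = 1.99×10^-7 s⁻¹.
Phase lag φ = arctan(Cω/λ) = arctan(23.5/25.9) = 0.737 rad.
Time lag = φ / ω = 0.737 / 1.99×10^-7 = 3.70×10^6 s = 42.8 days.

43 days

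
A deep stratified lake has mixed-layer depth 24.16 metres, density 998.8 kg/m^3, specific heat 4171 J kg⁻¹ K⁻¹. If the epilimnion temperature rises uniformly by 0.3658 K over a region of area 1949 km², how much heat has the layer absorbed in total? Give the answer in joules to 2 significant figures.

Areal heat capacity C = ρ c_p D = 998.8 × 4171 × 24.16 = 1.01×10^8 J m⁻² K⁻¹.
Heat per unit area: q = C ΔT = 1.01×10^8 × 0.3658 = 3.68×10^7 J/m².
Total heat: Q = q × A = 3.68×10^7 × (1949 × 10⁶ m²) = 7.18×10^16 J.

7.2×10^16 J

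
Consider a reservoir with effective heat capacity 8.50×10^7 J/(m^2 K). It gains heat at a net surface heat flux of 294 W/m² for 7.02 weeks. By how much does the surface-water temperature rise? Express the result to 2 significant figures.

15 K

Areal heat capacity C = 8.50×10^7 J/(m^2 K) (given).
Net heat input Q = F Δt = 294 × (7.02 weeks × 6.048×10^5 s/week) = 1.25×10^9 J/m².
ΔT = Q / C = 1.25×10^9 / 8.50×10^7 = 14.7 K.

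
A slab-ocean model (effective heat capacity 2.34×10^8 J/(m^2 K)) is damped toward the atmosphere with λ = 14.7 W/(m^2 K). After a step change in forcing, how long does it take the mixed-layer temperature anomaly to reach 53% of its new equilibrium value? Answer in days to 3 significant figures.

Areal heat capacity C = 2.34×10^8 J/(m^2 K) (given).
τ = C / λ = 2.34×10^8 / 14.7 = 1.59×10^7 s.
Fraction reached: 1 − e^(−t/τ) = 0.53 ⇒ t = −τ ln(1 − 0.53) = τ × 0.755.
t = 1.20×10^7 s = 139 days.

139 days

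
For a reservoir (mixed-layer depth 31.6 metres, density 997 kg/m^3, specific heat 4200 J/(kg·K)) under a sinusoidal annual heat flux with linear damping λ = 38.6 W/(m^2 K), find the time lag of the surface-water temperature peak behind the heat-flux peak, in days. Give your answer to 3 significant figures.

Areal heat capacity C = ρ c_p D = 997 × 4200 × 31.6 = 1.32×10^8 J/(m²·K).
ω = 2π / 3.15×10^7 s = 1.99×10^-7 s⁻¹.
Phase lag φ = arctan(Cω/λ) = arctan(26.4/38.6) = 0.599 rad.
Time lag = φ / ω = 0.599 / 1.99×10^-7 = 3.01×10^6 s = 34.8 days.

34.8 days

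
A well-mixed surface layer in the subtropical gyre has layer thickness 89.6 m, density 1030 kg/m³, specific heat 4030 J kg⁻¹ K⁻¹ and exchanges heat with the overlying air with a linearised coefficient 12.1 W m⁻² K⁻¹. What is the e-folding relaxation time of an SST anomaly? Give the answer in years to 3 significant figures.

Areal heat capacity C = ρ c_p D = 1030 × 4030 × 89.6 = 3.72×10^8 J/(m^2 K).
Relaxation time τ = C / λ = 3.72×10^8 / 12.1 = 3.07×10^7 s.
In years: 3.07×10^7 s / (3.156×10^7 s/year) = 0.974 years.

0.974 years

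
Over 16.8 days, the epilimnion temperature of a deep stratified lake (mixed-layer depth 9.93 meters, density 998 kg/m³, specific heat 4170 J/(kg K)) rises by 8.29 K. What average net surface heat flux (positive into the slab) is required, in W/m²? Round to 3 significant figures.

236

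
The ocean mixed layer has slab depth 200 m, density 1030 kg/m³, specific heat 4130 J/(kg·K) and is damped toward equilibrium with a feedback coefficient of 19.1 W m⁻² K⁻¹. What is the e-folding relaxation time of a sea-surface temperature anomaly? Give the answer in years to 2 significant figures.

Areal heat capacity C = ρ c_p D = 1030 × 4130 × 200 = 8.51×10^8 J/(m^2 K).
Relaxation time τ = C / λ = 8.51×10^8 / 19.1 = 4.45×10^7 s.
In years: 4.45×10^7 s / (3.156×10^7 s/year) = 1.41 years.

1.4 years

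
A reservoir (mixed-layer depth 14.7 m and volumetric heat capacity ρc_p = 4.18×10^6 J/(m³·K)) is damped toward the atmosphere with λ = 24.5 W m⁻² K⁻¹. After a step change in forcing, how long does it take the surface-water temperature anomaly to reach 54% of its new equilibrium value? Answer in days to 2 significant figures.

Areal heat capacity C = ρc_p × D = 4.18×10^6 × 14.7 = 6.14×10^7 J m⁻² K⁻¹.
τ = C / λ = 6.14×10^7 / 24.5 = 2.51×10^6 s.
Fraction reached: 1 − e^(−t/τ) = 0.54 ⇒ t = −τ ln(1 − 0.54) = τ × 0.777.
t = 1.95×10^6 s = 22.5 days.

23 days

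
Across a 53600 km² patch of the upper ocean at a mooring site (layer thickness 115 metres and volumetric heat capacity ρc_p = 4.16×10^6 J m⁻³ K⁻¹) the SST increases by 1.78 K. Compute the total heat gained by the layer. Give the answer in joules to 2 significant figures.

4.6×10^19 J

Areal heat capacity C = ρc_p × D = 4.16×10^6 × 115 = 4.78×10^8 J/(m²·K).
Heat per unit area: q = C ΔT = 4.78×10^8 × 1.78 = 8.52×10^8 J/m².
Total heat: Q = q × A = 8.52×10^8 × (53600 × 10⁶ m²) = 4.56×10^19 J.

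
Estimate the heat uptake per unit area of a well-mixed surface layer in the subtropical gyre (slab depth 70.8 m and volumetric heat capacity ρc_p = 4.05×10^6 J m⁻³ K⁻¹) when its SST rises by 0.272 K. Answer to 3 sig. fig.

Areal heat capacity C = ρc_p × D = 4.05×10^6 × 70.8 = 2.87×10^8 J m⁻² K⁻¹.
ΔQ = C ΔT = 2.87×10^8 × 0.272 = 7.80×10^7 J/m².

7.80×10^7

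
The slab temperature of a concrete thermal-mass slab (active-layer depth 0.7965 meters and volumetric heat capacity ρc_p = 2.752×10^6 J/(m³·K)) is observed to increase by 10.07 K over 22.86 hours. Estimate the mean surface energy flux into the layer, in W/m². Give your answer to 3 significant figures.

268

Areal heat capacity C = ρc_p × D = 2.752×10^6 × 0.7965 = 2.19×10^6 J/(m^2 K).
Required heat per unit area: Q = C ΔT = 2.19×10^6 × 10.07 = 2.21×10^7 J/m².
Flux F = Q / Δt = 2.21×10^7 / 82300 s = 268 W/m².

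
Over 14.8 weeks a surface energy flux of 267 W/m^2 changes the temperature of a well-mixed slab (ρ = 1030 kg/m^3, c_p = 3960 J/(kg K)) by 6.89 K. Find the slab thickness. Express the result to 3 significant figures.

Heat input Q = F Δt = 267 × 8.95×10^6 s = 2.39×10^9 J/m².
Required areal heat capacity C = Q / ΔT = 3.47×10^8 J/(m²·K).
Depth D = C / (ρ c_p) = 3.47×10^8 / (1030 × 3960) = 85.0 m.

85.0 m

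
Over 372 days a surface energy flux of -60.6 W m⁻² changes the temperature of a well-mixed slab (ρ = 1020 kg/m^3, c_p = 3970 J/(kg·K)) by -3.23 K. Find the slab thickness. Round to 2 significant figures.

Heat input Q = F Δt = -60.6 × 3.21×10^7 s = -1.95×10^9 J/m².
Required areal heat capacity C = Q / ΔT = 6.03×10^8 J/(m²·K).
Depth D = C / (ρ c_p) = 6.03×10^8 / (1020 × 3970) = 149 m.

150 m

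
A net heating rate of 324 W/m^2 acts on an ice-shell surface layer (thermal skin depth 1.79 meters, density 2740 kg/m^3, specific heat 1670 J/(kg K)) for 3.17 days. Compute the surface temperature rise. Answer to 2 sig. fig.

Areal heat capacity C = ρ c_p D = 2740 × 1670 × 1.79 = 8.19×10^6 J/(m²·K).
Net heat input Q = F Δt = 324 × (3.17 days × 86400 s/day) = 8.87×10^7 J/m².
ΔT = Q / C = 8.87×10^7 / 8.19×10^6 = 10.8 K.

11 K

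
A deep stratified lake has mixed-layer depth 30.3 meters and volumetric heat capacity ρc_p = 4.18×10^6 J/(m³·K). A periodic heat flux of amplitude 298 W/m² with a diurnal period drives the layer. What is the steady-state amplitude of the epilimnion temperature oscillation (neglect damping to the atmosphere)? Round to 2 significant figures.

0.032 K

Areal heat capacity C = ρc_p × D = 4.18×10^6 × 30.3 = 1.27×10^8 J/(m^2 K).
Angular frequency ω = 2π / T = 2π / 86400 s = 7.27×10^-5 s⁻¹.
Cω = 1.27×10^8 × 7.27×10^-5 = 9210 W/(m²·K).
Amplitude A = F₀ / (Cω) = 298 / 9210 = 0.0324 K.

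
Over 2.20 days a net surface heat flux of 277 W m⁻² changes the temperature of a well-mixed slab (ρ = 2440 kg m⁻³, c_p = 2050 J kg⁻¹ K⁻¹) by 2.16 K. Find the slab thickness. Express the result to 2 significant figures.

4.9 m

Heat input Q = F Δt = 277 × 1.90×10^5 s = 5.27×10^7 J/m².
Required areal heat capacity C = Q / ΔT = 2.44×10^7 J/(m²·K).
Depth D = C / (ρ c_p) = 2.44×10^7 / (2440 × 2050) = 4.87 m.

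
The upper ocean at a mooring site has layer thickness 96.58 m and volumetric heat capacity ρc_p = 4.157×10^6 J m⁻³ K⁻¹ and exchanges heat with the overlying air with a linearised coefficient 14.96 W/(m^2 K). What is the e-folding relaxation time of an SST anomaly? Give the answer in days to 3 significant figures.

Areal heat capacity C = ρc_p × D = 4.157×10^6 × 96.58 = 4.01×10^8 J/(m^2 K).
Relaxation time τ = C / λ = 4.01×10^8 / 14.96 = 2.68×10^7 s.
In days: 2.68×10^7 s / (86400 s/day) = 311 days.

311 days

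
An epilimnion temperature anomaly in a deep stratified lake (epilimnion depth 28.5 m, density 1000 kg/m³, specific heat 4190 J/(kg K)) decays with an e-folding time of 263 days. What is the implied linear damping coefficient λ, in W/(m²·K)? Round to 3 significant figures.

5.26

Areal heat capacity C = ρ c_p D = 1000 × 4190 × 28.5 = 1.19×10^8 J m⁻² K⁻¹.
τ = 263 days = 2.27×10^7 s.
λ = C / τ = 1.19×10^8 / 2.27×10^7 = 5.26 W/(m²·K).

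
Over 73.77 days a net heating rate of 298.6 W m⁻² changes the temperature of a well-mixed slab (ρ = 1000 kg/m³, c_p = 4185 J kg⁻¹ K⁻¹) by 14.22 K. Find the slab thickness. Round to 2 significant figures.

32 m

Heat input Q = F Δt = 298.6 × 6.37×10^6 s = 1.90×10^9 J/m².
Required areal heat capacity C = Q / ΔT = 1.34×10^8 J/(m²·K).
Depth D = C / (ρ c_p) = 1.34×10^8 / (1000 × 4185) = 32.0 m.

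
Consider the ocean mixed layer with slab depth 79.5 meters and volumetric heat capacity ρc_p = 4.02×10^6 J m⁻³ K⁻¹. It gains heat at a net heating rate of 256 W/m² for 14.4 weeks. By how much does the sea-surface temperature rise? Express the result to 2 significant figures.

Areal heat capacity C = ρc_p × D = 4.02×10^6 × 79.5 = 3.20×10^8 J/(m²·K).
Net heat input Q = F Δt = 256 × (14.4 weeks × 6.048×10^5 s/week) = 2.23×10^9 J/m².
ΔT = Q / C = 2.23×10^9 / 3.20×10^8 = 6.98 K.

7.0 K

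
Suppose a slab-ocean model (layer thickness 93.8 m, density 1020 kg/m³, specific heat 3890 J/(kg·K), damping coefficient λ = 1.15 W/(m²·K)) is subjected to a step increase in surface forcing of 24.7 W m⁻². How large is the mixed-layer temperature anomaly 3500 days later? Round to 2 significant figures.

Areal heat capacity C = ρ c_p D = 1020 × 3890 × 93.8 = 3.72×10^8 J/(m²·K).
τ = C / λ = 3.72×10^8 / 1.15 = 3.24×10^8 s.
Equilibrium anomaly ΔT_eq = F / λ = 24.7 / 1.15 = 21.5 K.
t = 3500 days = 3.02×10^8 s, so t/τ = 0.934.
ΔT(t) = ΔT_eq (1 − e^(−t/τ)) = 21.5 × (1 − e^−0.934) = 13.0 K.

13 K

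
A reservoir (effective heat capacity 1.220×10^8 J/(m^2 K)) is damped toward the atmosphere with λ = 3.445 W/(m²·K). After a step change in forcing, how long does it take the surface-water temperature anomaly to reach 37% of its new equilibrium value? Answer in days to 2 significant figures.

Areal heat capacity C = 1.220×10^8 J/(m^2 K) (given).
τ = C / λ = 1.22×10^8 / 3.445 = 3.54×10^7 s.
Fraction reached: 1 − e^(−t/τ) = 0.37 ⇒ t = −τ ln(1 − 0.37) = τ × 0.462.
t = 1.64×10^7 s = 189 days.

190 days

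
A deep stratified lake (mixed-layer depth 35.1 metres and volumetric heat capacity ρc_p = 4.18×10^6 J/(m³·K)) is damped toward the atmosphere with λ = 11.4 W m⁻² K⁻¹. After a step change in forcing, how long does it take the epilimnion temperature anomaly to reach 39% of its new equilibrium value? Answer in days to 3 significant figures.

73.6 days

Areal heat capacity C = ρc_p × D = 4.18×10^6 × 35.1 = 1.47×10^8 J/(m²·K).
τ = C / λ = 1.47×10^8 / 11.4 = 1.29×10^7 s.
Fraction reached: 1 − e^(−t/τ) = 0.39 ⇒ t = −τ ln(1 − 0.39) = τ × 0.494.
t = 6.36×10^6 s = 73.6 days.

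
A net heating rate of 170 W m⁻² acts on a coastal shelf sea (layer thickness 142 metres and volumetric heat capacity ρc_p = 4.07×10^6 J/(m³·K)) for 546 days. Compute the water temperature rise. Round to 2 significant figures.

14 K

Areal heat capacity C = ρc_p × D = 4.07×10^6 × 142 = 5.78×10^8 J/(m^2 K).
Net heat input Q = F Δt = 170 × (546 days × 86400 s/day) = 8.02×10^9 J/m².
ΔT = Q / C = 8.02×10^9 / 5.78×10^8 = 13.9 K.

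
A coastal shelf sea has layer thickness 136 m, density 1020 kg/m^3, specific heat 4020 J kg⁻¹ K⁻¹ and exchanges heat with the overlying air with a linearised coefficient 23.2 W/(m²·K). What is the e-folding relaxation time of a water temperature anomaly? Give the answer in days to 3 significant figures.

Areal heat capacity C = ρ c_p D = 1020 × 4020 × 136 = 5.58×10^8 J/(m^2 K).
Relaxation time τ = C / λ = 5.58×10^8 / 23.2 = 2.40×10^7 s.
In days: 2.40×10^7 s / (86400 s/day) = 278 days.

278 days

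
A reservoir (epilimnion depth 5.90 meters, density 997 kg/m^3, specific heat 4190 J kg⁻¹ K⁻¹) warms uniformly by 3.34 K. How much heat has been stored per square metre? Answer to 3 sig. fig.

8.23×10^7

Areal heat capacity C = ρ c_p D = 997 × 4190 × 5.90 = 2.46×10^7 J/(m²·K).
ΔQ = C ΔT = 2.46×10^7 × 3.34 = 8.23×10^7 J/m².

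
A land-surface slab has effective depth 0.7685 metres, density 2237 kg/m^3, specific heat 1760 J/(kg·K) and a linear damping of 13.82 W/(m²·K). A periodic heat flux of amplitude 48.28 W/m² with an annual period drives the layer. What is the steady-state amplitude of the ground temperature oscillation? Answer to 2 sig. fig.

3.5 K

Areal heat capacity C = ρ c_p D = 2237 × 1760 × 0.7685 = 3.03×10^6 J/(m²·K).
Angular frequency ω = 2π / T = 2π / 3.15×10^7 s = 1.99×10^-7 s⁻¹.
√((Cω)² + λ²) = √((0.603)² + 13.82²) = 13.8 W/(m²·K).
Amplitude A = F₀ / √((Cω)²+λ²) = 48.28 / 13.8 = 3.49 K.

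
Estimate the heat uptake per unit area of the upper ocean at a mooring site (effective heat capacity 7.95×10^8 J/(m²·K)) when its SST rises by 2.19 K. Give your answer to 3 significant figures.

1.74×10^9

Areal heat capacity C = 7.95×10^8 J/(m²·K) (given).
ΔQ = C ΔT = 7.95×10^8 × 2.19 = 1.74×10^9 J/m².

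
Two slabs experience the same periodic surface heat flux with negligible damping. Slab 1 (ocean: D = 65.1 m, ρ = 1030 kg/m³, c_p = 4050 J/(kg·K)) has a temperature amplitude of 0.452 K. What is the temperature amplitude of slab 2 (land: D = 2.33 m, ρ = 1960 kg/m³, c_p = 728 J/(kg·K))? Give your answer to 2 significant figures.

C_ocean = 2.72×10^8 J/(m²·K); C_land = 3.32×10^6 J/(m²·K).
A ∝ 1/C ⇒ A_land = A_ocean × C_ocean/C_land = 0.452 × 81.7 = 36.9 K.

37 K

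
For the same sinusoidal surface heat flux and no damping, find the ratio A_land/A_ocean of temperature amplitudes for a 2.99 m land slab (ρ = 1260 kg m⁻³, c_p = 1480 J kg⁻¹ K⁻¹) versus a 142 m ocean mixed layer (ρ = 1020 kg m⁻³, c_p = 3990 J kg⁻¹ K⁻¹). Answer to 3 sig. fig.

104

C_ocean = 1020 × 3990 × 142 = 5.78×10^8 J/(m²·K).
C_land = 1260 × 1480 × 2.99 = 5.58×10^6 J/(m²·K).
Undamped amplitude ∝ 1/C, so A_land/A_ocean = C_ocean/C_land = 104.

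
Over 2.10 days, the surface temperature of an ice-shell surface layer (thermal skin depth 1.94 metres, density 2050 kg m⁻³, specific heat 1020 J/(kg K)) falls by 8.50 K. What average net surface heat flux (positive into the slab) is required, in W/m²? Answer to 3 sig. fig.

-190

Areal heat capacity C = ρ c_p D = 2050 × 1020 × 1.94 = 4.06×10^6 J/(m²·K).
Required heat per unit area: Q = C ΔT = 4.06×10^6 × -8.50 = -3.45×10^7 J/m².
Flux F = Q / Δt = -3.45×10^7 / 1.81×10^5 s = -190 W/m².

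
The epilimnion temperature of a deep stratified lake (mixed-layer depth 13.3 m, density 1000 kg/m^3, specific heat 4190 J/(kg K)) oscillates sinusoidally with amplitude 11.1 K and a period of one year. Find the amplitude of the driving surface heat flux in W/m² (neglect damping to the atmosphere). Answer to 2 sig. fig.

Areal heat capacity C = ρ c_p D = 1000 × 4190 × 13.3 = 5.57×10^7 J/(m^2 K).
ω = 2π / 3.15×10^7 s = 1.99×10^-7 s⁻¹.
Cω = 5.57×10^7 × 1.99×10^-7 = 11.1 W/(m²·K).
F₀ = A × Cω = 11.1 × 11.1 = 123 W/m².

120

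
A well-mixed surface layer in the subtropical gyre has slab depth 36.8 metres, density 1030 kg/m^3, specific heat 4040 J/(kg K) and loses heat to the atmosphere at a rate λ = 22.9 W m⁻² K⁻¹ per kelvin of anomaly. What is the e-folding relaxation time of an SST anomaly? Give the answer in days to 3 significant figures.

77.4 days

Areal heat capacity C = ρ c_p D = 1030 × 4040 × 36.8 = 1.53×10^8 J/(m^2 K).
Relaxation time τ = C / λ = 1.53×10^8 / 22.9 = 6.69×10^6 s.
In days: 6.69×10^6 s / (86400 s/day) = 77.4 days.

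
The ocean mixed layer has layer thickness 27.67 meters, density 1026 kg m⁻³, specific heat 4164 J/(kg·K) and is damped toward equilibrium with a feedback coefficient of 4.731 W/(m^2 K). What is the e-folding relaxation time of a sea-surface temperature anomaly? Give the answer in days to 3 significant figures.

289 days

Areal heat capacity C = ρ c_p D = 1026 × 4164 × 27.67 = 1.18×10^8 J m⁻² K⁻¹.
Relaxation time τ = C / λ = 1.18×10^8 / 4.731 = 2.50×10^7 s.
In days: 2.50×10^7 s / (86400 s/day) = 289 days.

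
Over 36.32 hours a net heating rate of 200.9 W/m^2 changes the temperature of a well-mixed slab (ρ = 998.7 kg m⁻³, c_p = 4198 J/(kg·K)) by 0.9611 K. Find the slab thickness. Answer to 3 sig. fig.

Heat input Q = F Δt = 200.9 × 1.31×10^5 s = 2.63×10^7 J/m².
Required areal heat capacity C = Q / ΔT = 2.73×10^7 J/(m²·K).
Depth D = C / (ρ c_p) = 2.73×10^7 / (998.7 × 4198) = 6.52 m.

6.52 m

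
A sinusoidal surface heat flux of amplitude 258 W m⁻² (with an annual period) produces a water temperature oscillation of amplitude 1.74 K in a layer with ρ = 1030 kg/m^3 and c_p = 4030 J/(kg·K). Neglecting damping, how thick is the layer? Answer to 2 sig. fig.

ω = 2π / 3.15×10^7 s = 1.99×10^-7 s⁻¹.
Required C = F₀ / (A ω) = 258 / (1.74 × 1.99×10^-7) = 7.44×10^8 J/(m²·K).
D = C / (ρ c_p) = 7.44×10^8 / (1030 × 4030) = 179 m.

180 m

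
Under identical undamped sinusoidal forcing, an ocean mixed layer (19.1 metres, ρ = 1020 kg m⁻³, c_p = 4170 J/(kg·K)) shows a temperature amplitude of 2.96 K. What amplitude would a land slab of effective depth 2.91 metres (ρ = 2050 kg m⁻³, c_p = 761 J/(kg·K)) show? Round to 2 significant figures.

53 K

C_ocean = 8.12×10^7 J/(m²·K); C_land = 4.54×10^6 J/(m²·K).
A ∝ 1/C ⇒ A_land = A_ocean × C_ocean/C_land = 2.96 × 17.9 = 53.0 K.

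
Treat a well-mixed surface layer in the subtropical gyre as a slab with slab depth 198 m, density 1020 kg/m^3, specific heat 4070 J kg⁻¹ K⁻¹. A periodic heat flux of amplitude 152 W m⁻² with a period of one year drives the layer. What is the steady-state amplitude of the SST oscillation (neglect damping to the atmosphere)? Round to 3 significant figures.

Areal heat capacity C = ρ c_p D = 1020 × 4070 × 198 = 8.22×10^8 J m⁻² K⁻¹.
Angular frequency ω = 2π / T = 2π / 3.15×10^7 s = 1.99×10^-7 s⁻¹.
Cω = 8.22×10^8 × 1.99×10^-7 = 164 W/(m²·K).
Amplitude A = F₀ / (Cω) = 152 / 164 = 0.928 K.

0.928 K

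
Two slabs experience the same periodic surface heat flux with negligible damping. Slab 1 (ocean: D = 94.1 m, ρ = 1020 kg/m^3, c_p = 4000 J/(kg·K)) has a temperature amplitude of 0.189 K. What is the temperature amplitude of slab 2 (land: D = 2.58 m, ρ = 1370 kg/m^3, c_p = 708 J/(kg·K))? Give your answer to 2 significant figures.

29 K

C_ocean = 3.84×10^8 J/(m²·K); C_land = 2.50×10^6 J/(m²·K).
A ∝ 1/C ⇒ A_land = A_ocean × C_ocean/C_land = 0.189 × 153 = 29.0 K.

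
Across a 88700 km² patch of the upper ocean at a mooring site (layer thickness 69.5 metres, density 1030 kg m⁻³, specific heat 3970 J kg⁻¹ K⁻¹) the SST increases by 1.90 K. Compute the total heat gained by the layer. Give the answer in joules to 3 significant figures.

4.79×10^19 J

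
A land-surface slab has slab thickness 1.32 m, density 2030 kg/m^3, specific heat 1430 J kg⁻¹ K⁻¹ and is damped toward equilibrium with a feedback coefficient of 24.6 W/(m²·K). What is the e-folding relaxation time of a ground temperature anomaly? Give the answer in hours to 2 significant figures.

43 hours

Areal heat capacity C = ρ c_p D = 2030 × 1430 × 1.32 = 3.83×10^6 J/(m²·K).
Relaxation time τ = C / λ = 3.83×10^6 / 24.6 = 1.56×10^5 s.
In hours: 1.56×10^5 s / (3600 s/hour) = 43.3 hours.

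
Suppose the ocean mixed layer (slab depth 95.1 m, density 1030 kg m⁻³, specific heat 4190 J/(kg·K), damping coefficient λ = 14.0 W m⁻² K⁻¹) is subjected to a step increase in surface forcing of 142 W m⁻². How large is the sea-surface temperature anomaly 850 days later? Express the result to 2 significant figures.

9.3 K

Areal heat capacity C = ρ c_p D = 1030 × 4190 × 95.1 = 4.10×10^8 J/(m^2 K).
τ = C / λ = 4.10×10^8 / 14.0 = 2.93×10^7 s.
Equilibrium anomaly ΔT_eq = F / λ = 142 / 14.0 = 10.1 K.
t = 850 days = 7.34×10^7 s, so t/τ = 2.51.
ΔT(t) = ΔT_eq (1 − e^(−t/τ)) = 10.1 × (1 − e^−2.51) = 9.31 K.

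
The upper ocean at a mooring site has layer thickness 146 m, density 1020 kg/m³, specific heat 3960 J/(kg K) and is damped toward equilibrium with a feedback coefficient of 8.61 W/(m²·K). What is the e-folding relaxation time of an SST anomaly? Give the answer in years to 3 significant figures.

2.17 years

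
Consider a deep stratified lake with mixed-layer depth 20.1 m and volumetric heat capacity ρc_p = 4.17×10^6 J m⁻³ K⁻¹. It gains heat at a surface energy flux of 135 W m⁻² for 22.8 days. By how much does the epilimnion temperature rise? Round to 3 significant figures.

Areal heat capacity C = ρc_p × D = 4.17×10^6 × 20.1 = 8.38×10^7 J/(m²·K).
Net heat input Q = F Δt = 135 × (22.8 days × 86400 s/day) = 2.66×10^8 J/m².
ΔT = Q / C = 2.66×10^8 / 8.38×10^7 = 3.17 K.

3.17 K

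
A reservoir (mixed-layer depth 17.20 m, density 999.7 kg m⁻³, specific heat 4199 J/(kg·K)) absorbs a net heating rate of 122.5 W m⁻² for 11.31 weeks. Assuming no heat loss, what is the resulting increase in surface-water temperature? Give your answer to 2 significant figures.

12 K

Areal heat capacity C = ρ c_p D = 999.7 × 4199 × 17.20 = 7.22×10^7 J/(m^2 K).
Net heat input Q = F Δt = 122.5 × (11.31 weeks × 6.048×10^5 s/week) = 8.38×10^8 J/m².
ΔT = Q / C = 8.38×10^8 / 7.22×10^7 = 11.6 K.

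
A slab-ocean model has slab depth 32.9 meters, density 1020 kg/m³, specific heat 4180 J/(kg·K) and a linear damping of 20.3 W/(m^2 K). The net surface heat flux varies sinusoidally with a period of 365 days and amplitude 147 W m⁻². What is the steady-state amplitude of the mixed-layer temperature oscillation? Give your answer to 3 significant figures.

4.26 K

Areal heat capacity C = ρ c_p D = 1020 × 4180 × 32.9 = 1.40×10^8 J/(m^2 K).
Angular frequency ω = 2π / T = 2π / 3.15×10^7 s = 1.99×10^-7 s⁻¹.
√((Cω)² + λ²) = √((27.9)² + 20.3²) = 34.5 W/(m²·K).
Amplitude A = F₀ / √((Cω)²+λ²) = 147 / 34.5 = 4.26 K.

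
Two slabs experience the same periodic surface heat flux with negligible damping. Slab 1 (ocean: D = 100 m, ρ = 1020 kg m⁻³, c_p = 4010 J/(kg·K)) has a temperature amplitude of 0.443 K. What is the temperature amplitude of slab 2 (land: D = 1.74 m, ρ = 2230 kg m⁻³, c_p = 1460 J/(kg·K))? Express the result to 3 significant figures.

32.0 K

C_ocean = 4.09×10^8 J/(m²·K); C_land = 5.67×10^6 J/(m²·K).
A ∝ 1/C ⇒ A_land = A_ocean × C_ocean/C_land = 0.443 × 72.2 = 32.0 K.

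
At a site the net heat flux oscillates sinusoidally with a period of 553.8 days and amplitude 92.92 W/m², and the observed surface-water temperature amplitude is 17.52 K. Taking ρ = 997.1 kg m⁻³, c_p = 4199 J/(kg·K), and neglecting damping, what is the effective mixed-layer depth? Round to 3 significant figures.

9.65 m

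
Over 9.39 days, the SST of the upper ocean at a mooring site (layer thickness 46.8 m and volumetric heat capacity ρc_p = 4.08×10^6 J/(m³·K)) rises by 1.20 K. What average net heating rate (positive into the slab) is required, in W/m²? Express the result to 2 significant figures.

Areal heat capacity C = ρc_p × D = 4.08×10^6 × 46.8 = 1.91×10^8 J/(m^2 K).
Required heat per unit area: Q = C ΔT = 1.91×10^8 × 1.20 = 2.29×10^8 J/m².
Flux F = Q / Δt = 2.29×10^8 / 8.11×10^5 s = 282 W/m².

280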